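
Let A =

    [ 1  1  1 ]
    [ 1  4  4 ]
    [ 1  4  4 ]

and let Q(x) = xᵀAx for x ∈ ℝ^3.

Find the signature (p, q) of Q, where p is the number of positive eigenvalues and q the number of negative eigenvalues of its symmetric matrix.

(2, 0)

Symmetric row and column elimination reduces A to a congruent diagonal form with pivots 1, 3, 0.
That gives 2 positive, 1 zero pivots.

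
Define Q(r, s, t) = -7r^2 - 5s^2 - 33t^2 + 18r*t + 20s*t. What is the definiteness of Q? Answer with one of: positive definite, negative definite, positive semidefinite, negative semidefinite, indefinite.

negative definite

The symmetric matrix of Q is A = [[-7, 0, 9], [0, -5, 10], [9, 10, -33]].
Leading principal minors: Δ_1 = -7, Δ_2 = 35, Δ_3 = -50.
The signs alternate starting with Δ_1 < 0, so by Sylvester's criterion Q is negative definite.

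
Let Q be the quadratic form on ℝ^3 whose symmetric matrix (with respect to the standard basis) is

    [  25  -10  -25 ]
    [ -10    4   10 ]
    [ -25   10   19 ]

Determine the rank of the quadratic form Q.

Applying the same elementary operations to the rows and columns of A produces a congruent diagonal matrix with entries 25, 0, -6.
So there are 1 positive, 1 negative, 1 zero pivots.
The rank is the number of nonzero pivots: 2.

2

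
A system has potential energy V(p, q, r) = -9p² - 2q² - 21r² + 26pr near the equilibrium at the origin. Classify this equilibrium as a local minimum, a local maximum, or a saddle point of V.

local maximum

The Hessian at the origin is H = [[-18, 0, 26], [0, -4, 0], [26, 0, -42]].
An LDLᵀ factorisation of H has diagonal entries -18, -4, -40/9.
Counting signs: 3 negative.
H is negative definite, so the origin is a strict local maximum.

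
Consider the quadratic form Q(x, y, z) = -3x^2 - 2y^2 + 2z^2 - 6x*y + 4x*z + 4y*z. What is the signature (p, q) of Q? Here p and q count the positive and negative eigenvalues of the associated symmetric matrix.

The symmetric matrix is A = [[-3, -3, 2], [-3, -2, 2], [2, 2, 2]].
Applying the same elementary operations to the rows and columns of A produces a congruent diagonal matrix with entries -3, 1, 10/3.
Counting signs: 2 positive, 1 negative.

(2, 1)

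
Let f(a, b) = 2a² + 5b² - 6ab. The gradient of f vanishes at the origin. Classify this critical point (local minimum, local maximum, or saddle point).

local minimum

The Hessian at the origin is H = [[4, -6], [-6, 10]].
det H = 4·10 − (-6)² = 4 > 0 and H[1,1] = 4 > 0, so H is positive definite.
Therefore the origin is a local minimum.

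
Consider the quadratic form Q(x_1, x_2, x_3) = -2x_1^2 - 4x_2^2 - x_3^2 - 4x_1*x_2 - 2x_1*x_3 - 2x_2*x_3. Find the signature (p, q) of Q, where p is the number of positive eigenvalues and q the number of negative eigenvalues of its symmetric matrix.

The associated matrix is A = [[-2, -2, -1], [-2, -4, -1], [-1, -1, -1]].
Applying the same elementary operations to the rows and columns of A produces a congruent diagonal matrix with entries -2, -2, -1/2.
So there are 3 negative pivots.

(0, 3)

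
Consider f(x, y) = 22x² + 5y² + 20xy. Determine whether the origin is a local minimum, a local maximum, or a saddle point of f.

The Hessian at the origin is H = [[44, 20], [20, 10]].
det H = 44·10 − (20)² = 40 > 0 and H[1,1] = 44 > 0, so H is positive definite.
Therefore the origin is a local minimum.

local minimum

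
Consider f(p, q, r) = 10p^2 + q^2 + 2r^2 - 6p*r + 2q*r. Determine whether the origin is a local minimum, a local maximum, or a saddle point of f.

The Hessian at the origin is H = [[20, 0, -6], [0, 2, 2], [-6, 2, 4]].
Row-reducing H symmetrically gives the diagonal entries 20, 2, 1/5.
Counting signs: 3 positive.
H is positive definite, so the origin is a strict local minimum.

local minimum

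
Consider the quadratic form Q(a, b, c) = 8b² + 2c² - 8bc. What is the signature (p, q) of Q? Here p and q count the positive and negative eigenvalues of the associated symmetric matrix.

(1, 0)

The symmetric matrix is A = [[0, 0, 0], [0, 8, -4], [0, -4, 2]].
Applying the same elementary operations to the rows and columns of A produces a congruent diagonal matrix with entries 0, 8, 0.
That gives 1 positive, 2 zero pivots.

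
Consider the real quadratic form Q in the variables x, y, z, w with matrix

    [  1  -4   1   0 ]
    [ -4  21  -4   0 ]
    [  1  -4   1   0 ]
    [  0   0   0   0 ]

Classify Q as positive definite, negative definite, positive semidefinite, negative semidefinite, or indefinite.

positive semidefinite

Applying the same elementary operations to the rows and columns of A produces a congruent diagonal matrix with entries 1, 5, 0, 0.
That gives 2 positive, 2 zero pivots.
Hence Q is positive semidefinite.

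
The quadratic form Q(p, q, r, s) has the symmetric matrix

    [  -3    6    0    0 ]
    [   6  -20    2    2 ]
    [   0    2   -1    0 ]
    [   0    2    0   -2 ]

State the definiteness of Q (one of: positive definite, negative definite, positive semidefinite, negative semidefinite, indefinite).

negative definite

Congruent diagonalization of A (simultaneous row and column reduction) yields pivots -3, -8, -1/2, -1.
Counting signs: 4 negative.
Hence Q is negative definite.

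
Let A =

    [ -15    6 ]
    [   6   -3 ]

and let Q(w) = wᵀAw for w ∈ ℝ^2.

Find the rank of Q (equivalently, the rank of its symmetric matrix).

2

Congruent diagonalization of A (simultaneous row and column reduction) yields pivots -15, -3/5.
Counting signs: 2 negative.
The rank is the number of nonzero pivots: 2.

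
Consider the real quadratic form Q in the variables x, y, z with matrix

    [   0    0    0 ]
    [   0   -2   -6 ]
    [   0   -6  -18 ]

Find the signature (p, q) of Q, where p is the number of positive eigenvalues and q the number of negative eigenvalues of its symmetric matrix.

(0, 1)

Applying the same elementary operations to the rows and columns of A produces a congruent diagonal matrix with entries 0, -2, 0.
That gives 1 negative, 2 zero pivots.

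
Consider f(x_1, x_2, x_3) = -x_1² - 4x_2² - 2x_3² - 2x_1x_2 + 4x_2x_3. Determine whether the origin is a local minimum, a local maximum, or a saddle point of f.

local maximum

The Hessian at the origin is H = [[-2, -2, 0], [-2, -8, 4], [0, 4, -4]].
Applying the same elementary operations to the rows and columns of H produces a congruent diagonal matrix with entries -2, -6, -4/3.
That gives 3 negative pivots.
H is negative definite, so the origin is a strict local maximum.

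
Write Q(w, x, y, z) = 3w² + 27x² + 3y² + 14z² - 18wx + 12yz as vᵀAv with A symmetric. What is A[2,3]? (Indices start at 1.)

The coefficient of x·y in Q is 0. For a symmetric A this equals A[2,3] + A[3,2] = 2·A[2,3].
So A[2,3] = 0/2 = 0.

0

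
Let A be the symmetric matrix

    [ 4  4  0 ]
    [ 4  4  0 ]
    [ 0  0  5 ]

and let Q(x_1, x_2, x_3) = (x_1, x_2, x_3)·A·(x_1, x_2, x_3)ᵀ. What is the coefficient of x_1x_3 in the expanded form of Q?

0

The coefficient of x_1x_3 is A[1,3] + A[3,1] = 2·0 = 0.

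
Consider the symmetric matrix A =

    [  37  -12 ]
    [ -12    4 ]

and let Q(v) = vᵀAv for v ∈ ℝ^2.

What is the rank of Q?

2

Row-reducing A symmetrically gives the diagonal entries 37, 4/37.
So there are 2 positive pivots.
The rank is the number of nonzero pivots: 2.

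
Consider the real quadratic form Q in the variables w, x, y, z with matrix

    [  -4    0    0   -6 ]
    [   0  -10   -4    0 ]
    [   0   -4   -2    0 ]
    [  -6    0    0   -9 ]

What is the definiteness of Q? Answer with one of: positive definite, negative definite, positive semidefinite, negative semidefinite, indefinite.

Symmetric row and column elimination reduces A to a congruent diagonal form with pivots -4, -10, -2/5, 0.
That gives 3 negative, 1 zero pivots.
Hence Q is negative semidefinite.

negative semidefinite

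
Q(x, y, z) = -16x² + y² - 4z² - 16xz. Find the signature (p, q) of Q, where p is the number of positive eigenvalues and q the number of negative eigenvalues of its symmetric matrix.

(1, 1)

Write A = [[-16, 0, -8], [0, 1, 0], [-8, 0, -4]].
Applying the same elementary operations to the rows and columns of A produces a congruent diagonal matrix with entries -16, 1, 0.
That gives 1 positive, 1 negative, 1 zero pivots.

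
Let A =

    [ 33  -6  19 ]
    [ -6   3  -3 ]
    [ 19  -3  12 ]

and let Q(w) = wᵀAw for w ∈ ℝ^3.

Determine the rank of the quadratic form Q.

3

An LDLᵀ factorisation of A has diagonal entries 33, 21/11, 20/21.
Counting signs: 3 positive.
The rank is the number of nonzero pivots: 3.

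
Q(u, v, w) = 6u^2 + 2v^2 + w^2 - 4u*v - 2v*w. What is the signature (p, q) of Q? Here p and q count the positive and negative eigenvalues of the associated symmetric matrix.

(3, 0)

The symmetric matrix is A = [[6, -2, 0], [-2, 2, -1], [0, -1, 1]].
Congruent diagonalization of A (simultaneous row and column reduction) yields pivots 6, 4/3, 1/4.
That gives 3 positive pivots.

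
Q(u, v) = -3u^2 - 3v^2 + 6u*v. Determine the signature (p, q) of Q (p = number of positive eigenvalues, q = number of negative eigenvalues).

The symmetric matrix is A = [[-3, 3], [3, -3]].
Symmetric row and column elimination reduces A to a congruent diagonal form with pivots -3, 0.
Counting signs: 1 negative, 1 zero.

(0, 1)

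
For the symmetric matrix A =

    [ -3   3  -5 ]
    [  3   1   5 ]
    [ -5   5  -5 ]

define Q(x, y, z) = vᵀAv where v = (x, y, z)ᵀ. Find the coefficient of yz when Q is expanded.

The coefficient of yz is A[2,3] + A[3,2] = 2·5 = 10.

10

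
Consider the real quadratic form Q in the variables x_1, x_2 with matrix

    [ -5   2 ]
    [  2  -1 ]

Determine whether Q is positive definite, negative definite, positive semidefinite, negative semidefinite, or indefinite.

negative definite

Applying the same elementary operations to the rows and columns of A produces a congruent diagonal matrix with entries -5, -1/5.
So there are 2 negative pivots.
Hence Q is negative definite.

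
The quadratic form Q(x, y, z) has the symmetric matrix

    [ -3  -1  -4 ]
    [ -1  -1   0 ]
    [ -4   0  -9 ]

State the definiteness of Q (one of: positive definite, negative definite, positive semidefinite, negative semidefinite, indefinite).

negative definite

Leading principal minors: Δ_1 = -3, Δ_2 = 2, Δ_3 = -2.
The signs alternate starting with Δ_1 < 0, so by Sylvester's criterion Q is negative definite.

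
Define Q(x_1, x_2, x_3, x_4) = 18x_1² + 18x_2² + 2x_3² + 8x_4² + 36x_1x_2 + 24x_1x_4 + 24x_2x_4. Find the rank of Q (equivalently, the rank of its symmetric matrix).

Write A = [[18, 18, 0, 12], [18, 18, 0, 12], [0, 0, 2, 0], [12, 12, 0, 8]].
Applying the same elementary operations to the rows and columns of A produces a congruent diagonal matrix with entries 18, 0, 2, 0.
That gives 2 positive, 2 zero pivots.
The rank is the number of nonzero pivots: 2.

2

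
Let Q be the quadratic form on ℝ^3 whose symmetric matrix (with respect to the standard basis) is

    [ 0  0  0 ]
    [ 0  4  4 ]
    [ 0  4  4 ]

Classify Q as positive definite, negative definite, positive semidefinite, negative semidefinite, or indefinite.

positive semidefinite

Applying the same elementary operations to the rows and columns of A produces a congruent diagonal matrix with entries 0, 4, 0.
Counting signs: 1 positive, 2 zero.
Hence Q is positive semidefinite.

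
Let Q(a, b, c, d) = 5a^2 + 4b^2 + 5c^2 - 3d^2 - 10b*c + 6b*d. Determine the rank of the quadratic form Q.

The symmetric matrix is A = [[5, 0, 0, 0], [0, 4, -5, 3], [0, -5, 5, 0], [0, 3, 0, -3]].
Applying the same elementary operations to the rows and columns of A produces a congruent diagonal matrix with entries 5, 4, -5/4, 6.
Counting signs: 3 positive, 1 negative.
The rank is the number of nonzero pivots: 4.

4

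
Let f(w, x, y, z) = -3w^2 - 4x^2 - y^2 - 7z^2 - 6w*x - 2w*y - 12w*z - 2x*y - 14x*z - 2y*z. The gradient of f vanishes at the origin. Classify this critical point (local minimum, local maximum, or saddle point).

saddle point

The Hessian at the origin is H = [[-6, -6, -2, -12], [-6, -8, -2, -14], [-2, -2, -2, -2], [-12, -14, -2, -14]].
An LDLᵀ factorisation of H has diagonal entries -6, -2, -4/3, 15.
So there are 1 positive, 3 negative pivots.
H is indefinite, so the origin is a saddle point.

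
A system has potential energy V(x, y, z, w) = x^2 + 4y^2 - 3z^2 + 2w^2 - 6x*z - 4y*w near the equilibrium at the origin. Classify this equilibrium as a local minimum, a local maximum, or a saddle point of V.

saddle point

The Hessian at the origin is H = [[2, 0, -6, 0], [0, 8, 0, -4], [-6, 0, -6, 0], [0, -4, 0, 4]].
Congruent diagonalization of H (simultaneous row and column reduction) yields pivots 2, 8, -24, 2.
So there are 3 positive, 1 negative pivots.
H is indefinite, so the origin is a saddle point.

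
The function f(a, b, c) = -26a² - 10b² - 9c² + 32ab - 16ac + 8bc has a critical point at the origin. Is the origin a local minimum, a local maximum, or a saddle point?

local maximum

The Hessian at the origin is H = [[-52, 32, -16], [32, -20, 8], [-16, 8, -18]].
Row-reducing H symmetrically gives the diagonal entries -52, -4/13, -2.
So there are 3 negative pivots.
H is negative definite, so the origin is a strict local maximum.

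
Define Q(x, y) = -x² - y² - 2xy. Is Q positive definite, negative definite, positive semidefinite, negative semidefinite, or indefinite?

negative semidefinite

Write A = [[-1, -1], [-1, -1]].
Congruent diagonalization of A (simultaneous row and column reduction) yields pivots -1, 0.
That gives 1 negative, 1 zero pivots.
Hence Q is negative semidefinite.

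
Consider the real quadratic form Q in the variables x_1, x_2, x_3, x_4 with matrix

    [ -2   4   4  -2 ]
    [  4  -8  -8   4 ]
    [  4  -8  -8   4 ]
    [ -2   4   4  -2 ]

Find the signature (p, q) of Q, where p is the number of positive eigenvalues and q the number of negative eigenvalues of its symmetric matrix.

(0, 1)

Row-reducing A symmetrically gives the diagonal entries -2, 0, 0, 0.
That gives 1 negative, 3 zero pivots.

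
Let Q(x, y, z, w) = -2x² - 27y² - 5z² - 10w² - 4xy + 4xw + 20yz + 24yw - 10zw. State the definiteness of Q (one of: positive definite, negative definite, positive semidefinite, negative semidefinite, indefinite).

negative definite

The symmetric matrix of Q is A = [[-2, -2, 0, 2], [-2, -27, 10, 12], [0, 10, -5, -5], [2, 12, -5, -10]].
Leading principal minors: Δ_1 = -2, Δ_2 = 50, Δ_3 = -50, Δ_4 = 150.
The signs alternate starting with Δ_1 < 0, so by Sylvester's criterion Q is negative definite.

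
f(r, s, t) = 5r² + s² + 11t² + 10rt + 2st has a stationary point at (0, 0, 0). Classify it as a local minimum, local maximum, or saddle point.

local minimum

The Hessian at the origin is H = [[10, 0, 10], [0, 2, 2], [10, 2, 22]].
Congruent diagonalization of H (simultaneous row and column reduction) yields pivots 10, 2, 10.
That gives 3 positive pivots.
H is positive definite, so the origin is a strict local minimum.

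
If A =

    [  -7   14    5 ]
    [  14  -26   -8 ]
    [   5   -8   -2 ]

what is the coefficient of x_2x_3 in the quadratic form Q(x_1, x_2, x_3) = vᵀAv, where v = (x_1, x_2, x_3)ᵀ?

The coefficient of x_2x_3 is A[2,3] + A[3,2] = 2·(-8) = -16.

-16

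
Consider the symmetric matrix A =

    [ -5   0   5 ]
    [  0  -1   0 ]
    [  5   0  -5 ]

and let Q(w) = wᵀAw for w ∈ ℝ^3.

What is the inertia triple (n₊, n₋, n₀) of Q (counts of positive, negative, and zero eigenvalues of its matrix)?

(0, 2, 1)

Congruent diagonalization of A (simultaneous row and column reduction) yields pivots -5, -1, 0.
Counting signs: 2 negative, 1 zero.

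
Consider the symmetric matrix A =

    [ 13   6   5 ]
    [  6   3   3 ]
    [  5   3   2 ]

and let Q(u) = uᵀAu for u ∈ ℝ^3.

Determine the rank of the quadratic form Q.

3

Symmetric row and column elimination reduces A to a congruent diagonal form with pivots 13, 3/13, -2.
So there are 2 positive, 1 negative pivots.
The rank is the number of nonzero pivots: 3.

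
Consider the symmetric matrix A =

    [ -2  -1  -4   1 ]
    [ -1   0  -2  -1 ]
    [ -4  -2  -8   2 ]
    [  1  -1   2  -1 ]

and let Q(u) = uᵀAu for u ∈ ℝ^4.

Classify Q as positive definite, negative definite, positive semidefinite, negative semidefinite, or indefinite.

Applying the same elementary operations to the rows and columns of A produces a congruent diagonal matrix with entries -2, 1/2, 0, -5.
So there are 1 positive, 2 negative, 1 zero pivots.
Hence Q is indefinite.

indefinite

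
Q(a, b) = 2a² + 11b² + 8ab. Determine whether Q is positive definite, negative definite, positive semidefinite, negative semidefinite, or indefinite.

The symmetric matrix of Q is A = [[2, 4], [4, 11]].
Leading principal minors: Δ_1 = 2, Δ_2 = 6.
All leading principal minors are positive, so by Sylvester's criterion Q is positive definite.

positive definite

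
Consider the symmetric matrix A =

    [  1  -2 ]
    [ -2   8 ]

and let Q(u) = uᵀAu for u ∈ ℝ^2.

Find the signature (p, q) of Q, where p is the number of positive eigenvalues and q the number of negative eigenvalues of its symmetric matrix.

(2, 0)

Symmetric row and column elimination reduces A to a congruent diagonal form with pivots 1, 4.
That gives 2 positive pivots.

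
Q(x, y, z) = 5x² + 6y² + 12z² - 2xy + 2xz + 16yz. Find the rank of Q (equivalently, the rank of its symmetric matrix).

3

The symmetric matrix is A = [[5, -1, 1], [-1, 6, 8], [1, 8, 12]].
Congruent diagonalization of A (simultaneous row and column reduction) yields pivots 5, 29/5, 6/29.
That gives 3 positive pivots.
The rank is the number of nonzero pivots: 3.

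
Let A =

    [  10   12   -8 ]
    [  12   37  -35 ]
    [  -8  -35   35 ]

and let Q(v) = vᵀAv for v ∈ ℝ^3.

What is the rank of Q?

3

Applying the same elementary operations to the rows and columns of A produces a congruent diagonal matrix with entries 10, 113/5, 6/113.
That gives 3 positive pivots.
The rank is the number of nonzero pivots: 3.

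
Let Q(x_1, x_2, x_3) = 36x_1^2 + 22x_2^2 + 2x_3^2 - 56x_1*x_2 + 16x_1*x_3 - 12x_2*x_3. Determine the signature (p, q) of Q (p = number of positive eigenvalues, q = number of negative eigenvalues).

(2, 0)

The symmetric matrix is A = [[36, -28, 8], [-28, 22, -6], [8, -6, 2]].
Row-reducing A symmetrically gives the diagonal entries 36, 2/9, 0.
So there are 2 positive, 1 zero pivots.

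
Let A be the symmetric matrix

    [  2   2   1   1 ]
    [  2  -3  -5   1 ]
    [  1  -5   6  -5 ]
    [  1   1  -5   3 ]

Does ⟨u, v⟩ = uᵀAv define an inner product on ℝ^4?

Congruent diagonalization of A (simultaneous row and column reduction) yields pivots 2, -5, 127/10, 15/127.
So there are 3 positive, 1 negative pivots.
Hence Q is indefinite.
⟨·,·⟩ is an inner product exactly when A is positive definite.

no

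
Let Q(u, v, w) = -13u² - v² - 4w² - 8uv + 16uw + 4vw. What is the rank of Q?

The symmetric matrix is A = [[-13, -4, 8], [-4, -1, 2], [8, 2, -4]].
Row-reducing A symmetrically gives the diagonal entries -13, 3/13, 0.
So there are 1 positive, 1 negative, 1 zero pivots.
The rank is the number of nonzero pivots: 2.

2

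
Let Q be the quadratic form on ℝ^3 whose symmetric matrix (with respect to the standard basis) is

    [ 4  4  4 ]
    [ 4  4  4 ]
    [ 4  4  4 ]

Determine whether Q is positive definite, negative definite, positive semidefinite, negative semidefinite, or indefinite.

Congruent diagonalization of A (simultaneous row and column reduction) yields pivots 4, 0, 0.
Counting signs: 1 positive, 2 zero.
Hence Q is positive semidefinite.

positive semidefinite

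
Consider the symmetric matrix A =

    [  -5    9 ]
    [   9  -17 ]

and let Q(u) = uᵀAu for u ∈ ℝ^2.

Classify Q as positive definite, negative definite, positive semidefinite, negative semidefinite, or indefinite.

negative definite

Leading principal minors: Δ_1 = -5, Δ_2 = 4.
The signs alternate starting with Δ_1 < 0, so by Sylvester's criterion Q is negative definite.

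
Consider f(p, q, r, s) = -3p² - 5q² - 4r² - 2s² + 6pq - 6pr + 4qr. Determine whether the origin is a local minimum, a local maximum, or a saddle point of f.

local maximum

The Hessian at the origin is H = [[-6, 6, -6, 0], [6, -10, 4, 0], [-6, 4, -8, 0], [0, 0, 0, -4]].
Applying the same elementary operations to the rows and columns of H produces a congruent diagonal matrix with entries -6, -4, -1, -4.
That gives 4 negative pivots.
H is negative definite, so the origin is a strict local maximum.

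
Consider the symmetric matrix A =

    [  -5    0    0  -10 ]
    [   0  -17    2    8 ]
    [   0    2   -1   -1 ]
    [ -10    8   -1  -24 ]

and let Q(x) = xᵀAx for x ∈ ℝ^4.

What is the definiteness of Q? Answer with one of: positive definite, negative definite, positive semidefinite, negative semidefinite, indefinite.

Leading principal minors: Δ_1 = -5, Δ_2 = 85, Δ_3 = -65, Δ_4 = 15.
The signs alternate starting with Δ_1 < 0, so by Sylvester's criterion Q is negative definite.

negative definite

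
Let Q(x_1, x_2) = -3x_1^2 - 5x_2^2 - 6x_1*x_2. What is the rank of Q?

2

The associated matrix is A = [[-3, -3], [-3, -5]].
An LDLᵀ factorisation of A has diagonal entries -3, -2.
That gives 2 negative pivots.
The rank is the number of nonzero pivots: 2.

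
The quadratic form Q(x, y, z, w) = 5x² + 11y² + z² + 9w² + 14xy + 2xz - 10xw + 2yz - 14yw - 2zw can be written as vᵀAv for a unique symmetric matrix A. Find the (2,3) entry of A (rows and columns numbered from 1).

1

The coefficient of y·z in Q is 2. For a symmetric A this equals A[2,3] + A[3,2] = 2·A[2,3].
So A[2,3] = 2/2 = 1.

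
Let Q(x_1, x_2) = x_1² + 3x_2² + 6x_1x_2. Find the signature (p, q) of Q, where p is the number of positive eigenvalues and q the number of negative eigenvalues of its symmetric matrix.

Write A = [[1, 3], [3, 3]].
Congruent diagonalization of A (simultaneous row and column reduction) yields pivots 1, -6.
Counting signs: 1 positive, 1 negative.

(1, 1)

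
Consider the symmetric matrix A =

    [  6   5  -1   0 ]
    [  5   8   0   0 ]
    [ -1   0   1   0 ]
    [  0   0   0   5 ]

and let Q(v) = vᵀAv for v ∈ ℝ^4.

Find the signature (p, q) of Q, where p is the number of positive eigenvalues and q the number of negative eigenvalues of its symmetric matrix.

(4, 0)

An LDLᵀ factorisation of A has diagonal entries 6, 23/6, 15/23, 5.
Counting signs: 4 positive.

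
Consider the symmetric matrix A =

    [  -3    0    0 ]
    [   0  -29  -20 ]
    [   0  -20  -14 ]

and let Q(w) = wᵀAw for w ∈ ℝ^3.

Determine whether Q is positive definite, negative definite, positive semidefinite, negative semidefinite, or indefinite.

Leading principal minors: Δ_1 = -3, Δ_2 = 87, Δ_3 = -18.
The signs alternate starting with Δ_1 < 0, so by Sylvester's criterion Q is negative definite.

negative definite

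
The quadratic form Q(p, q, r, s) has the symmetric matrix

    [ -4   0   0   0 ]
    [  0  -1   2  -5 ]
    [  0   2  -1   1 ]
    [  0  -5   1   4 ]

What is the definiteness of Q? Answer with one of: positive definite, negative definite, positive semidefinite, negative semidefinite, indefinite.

An LDLᵀ factorisation of A has diagonal entries -4, -1, 3, 2.
That gives 2 positive, 2 negative pivots.
Hence Q is indefinite.

indefinite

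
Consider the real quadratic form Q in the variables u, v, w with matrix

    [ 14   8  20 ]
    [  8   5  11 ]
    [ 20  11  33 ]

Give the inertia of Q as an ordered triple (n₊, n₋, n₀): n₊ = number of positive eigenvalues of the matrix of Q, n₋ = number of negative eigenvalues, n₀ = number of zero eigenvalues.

An LDLᵀ factorisation of A has diagonal entries 14, 3/7, 4.
So there are 3 positive pivots.

(3, 0, 0)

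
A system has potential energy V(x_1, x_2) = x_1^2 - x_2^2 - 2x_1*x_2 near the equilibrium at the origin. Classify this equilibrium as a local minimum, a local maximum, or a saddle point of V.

saddle point

The Hessian at the origin is H = [[2, -2], [-2, -2]].
det H = 2·-2 − (-2)² = -8 < 0, so H is indefinite.
Therefore the origin is a saddle point.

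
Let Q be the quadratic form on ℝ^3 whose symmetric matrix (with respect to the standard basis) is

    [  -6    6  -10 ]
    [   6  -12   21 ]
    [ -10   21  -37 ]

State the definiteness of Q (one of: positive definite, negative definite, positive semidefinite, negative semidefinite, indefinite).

Leading principal minors: Δ_1 = -6, Δ_2 = 36, Δ_3 = -6.
The signs alternate starting with Δ_1 < 0, so by Sylvester's criterion Q is negative definite.

negative definite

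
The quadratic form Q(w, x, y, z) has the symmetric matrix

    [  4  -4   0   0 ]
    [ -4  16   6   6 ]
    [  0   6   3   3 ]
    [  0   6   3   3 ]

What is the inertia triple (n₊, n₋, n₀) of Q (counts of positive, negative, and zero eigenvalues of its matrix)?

(2, 0, 2)

Symmetric row and column elimination reduces A to a congruent diagonal form with pivots 4, 12, 0, 0.
That gives 2 positive, 2 zero pivots.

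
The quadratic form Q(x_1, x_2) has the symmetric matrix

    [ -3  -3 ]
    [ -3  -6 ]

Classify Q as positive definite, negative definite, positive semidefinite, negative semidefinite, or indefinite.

negative definite

Leading principal minors: Δ_1 = -3, Δ_2 = 9.
The signs alternate starting with Δ_1 < 0, so by Sylvester's criterion Q is negative definite.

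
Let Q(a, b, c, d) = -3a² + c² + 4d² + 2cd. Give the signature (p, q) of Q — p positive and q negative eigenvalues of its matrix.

(2, 1)

Write A = [[-3, 0, 0, 0], [0, 0, 0, 0], [0, 0, 1, 1], [0, 0, 1, 4]].
Row-reducing A symmetrically gives the diagonal entries -3, 0, 1, 3.
Counting signs: 2 positive, 1 negative, 1 zero.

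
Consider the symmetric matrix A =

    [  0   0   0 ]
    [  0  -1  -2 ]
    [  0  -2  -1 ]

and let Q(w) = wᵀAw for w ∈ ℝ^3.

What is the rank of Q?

2

Applying the same elementary operations to the rows and columns of A produces a congruent diagonal matrix with entries 0, -1, 3.
That gives 1 positive, 1 negative, 1 zero pivots.
The rank is the number of nonzero pivots: 2.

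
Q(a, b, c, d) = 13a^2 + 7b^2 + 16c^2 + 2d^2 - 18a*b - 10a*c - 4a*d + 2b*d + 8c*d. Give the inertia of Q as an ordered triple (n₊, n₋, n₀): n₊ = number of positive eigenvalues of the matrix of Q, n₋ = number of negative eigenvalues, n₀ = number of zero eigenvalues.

Write A = [[13, -9, -5, -2], [-9, 7, 0, 1], [-5, 0, 16, 4], [-2, 1, 4, 2]].
An LDLᵀ factorisation of A has diagonal entries 13, 10/13, -3/2, 3.
Counting signs: 3 positive, 1 negative.

(3, 1, 0)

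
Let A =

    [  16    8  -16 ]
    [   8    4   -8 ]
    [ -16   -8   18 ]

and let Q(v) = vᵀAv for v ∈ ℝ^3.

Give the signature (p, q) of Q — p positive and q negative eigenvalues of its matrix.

Row-reducing A symmetrically gives the diagonal entries 16, 0, 2.
That gives 2 positive, 1 zero pivots.

(2, 0)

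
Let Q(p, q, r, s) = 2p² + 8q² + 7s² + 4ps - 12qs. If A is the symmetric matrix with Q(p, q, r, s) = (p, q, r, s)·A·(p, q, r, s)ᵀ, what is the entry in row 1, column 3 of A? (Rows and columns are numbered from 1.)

The coefficient of p·r in Q is 0. For a symmetric A this equals A[1,3] + A[3,1] = 2·A[1,3].
So A[1,3] = 0/2 = 0.

0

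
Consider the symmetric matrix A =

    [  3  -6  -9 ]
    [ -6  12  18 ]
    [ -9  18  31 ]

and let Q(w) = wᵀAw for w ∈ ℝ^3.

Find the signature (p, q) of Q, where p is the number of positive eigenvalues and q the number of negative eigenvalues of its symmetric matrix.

Congruent diagonalization of A (simultaneous row and column reduction) yields pivots 3, 0, 4.
So there are 2 positive, 1 zero pivots.

(2, 0)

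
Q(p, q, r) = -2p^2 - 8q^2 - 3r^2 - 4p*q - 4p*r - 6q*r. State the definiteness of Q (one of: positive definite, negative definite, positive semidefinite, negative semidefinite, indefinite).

negative definite

The symmetric matrix of Q is A = [[-2, -2, -2], [-2, -8, -3], [-2, -3, -3]].
Leading principal minors: Δ_1 = -2, Δ_2 = 12, Δ_3 = -10.
The signs alternate starting with Δ_1 < 0, so by Sylvester's criterion Q is negative definite.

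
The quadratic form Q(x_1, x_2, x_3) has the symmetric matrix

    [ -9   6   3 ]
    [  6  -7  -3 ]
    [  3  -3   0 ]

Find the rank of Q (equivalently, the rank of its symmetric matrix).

3

Applying the same elementary operations to the rows and columns of A produces a congruent diagonal matrix with entries -9, -3, 4/3.
So there are 1 positive, 2 negative pivots.
The rank is the number of nonzero pivots: 3.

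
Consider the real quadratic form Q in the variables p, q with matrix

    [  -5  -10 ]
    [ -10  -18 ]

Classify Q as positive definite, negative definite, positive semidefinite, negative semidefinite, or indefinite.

indefinite

For the 2×2 matrix [[-5, -10], [-10, -18]]: det = -5·-18 − (-10)² = -10, trace = -23.
det < 0 so the eigenvalues have opposite signs; the form is indefinite.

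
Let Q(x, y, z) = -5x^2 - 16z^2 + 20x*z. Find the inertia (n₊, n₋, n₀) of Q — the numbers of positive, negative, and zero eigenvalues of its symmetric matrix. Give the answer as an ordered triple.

(1, 1, 1)

The symmetric matrix is A = [[-5, 0, 10], [0, 0, 0], [10, 0, -16]].
Applying the same elementary operations to the rows and columns of A produces a congruent diagonal matrix with entries -5, 0, 4.
So there are 1 positive, 1 negative, 1 zero pivots.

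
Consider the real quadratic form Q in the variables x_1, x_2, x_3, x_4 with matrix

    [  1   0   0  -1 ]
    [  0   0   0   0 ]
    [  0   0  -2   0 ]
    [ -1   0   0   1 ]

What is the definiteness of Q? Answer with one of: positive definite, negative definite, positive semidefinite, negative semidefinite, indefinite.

Congruent diagonalization of A (simultaneous row and column reduction) yields pivots 1, 0, -2, 0.
Counting signs: 1 positive, 1 negative, 2 zero.
Hence Q is indefinite.

indefinite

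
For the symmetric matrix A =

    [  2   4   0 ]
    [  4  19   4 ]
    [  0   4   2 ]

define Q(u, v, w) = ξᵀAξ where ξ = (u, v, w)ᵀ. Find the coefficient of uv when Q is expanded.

The coefficient of uv is A[1,2] + A[2,1] = 2·4 = 8.

8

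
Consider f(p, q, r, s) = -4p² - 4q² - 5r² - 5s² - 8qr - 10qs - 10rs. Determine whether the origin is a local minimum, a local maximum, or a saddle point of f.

The Hessian at the origin is H = [[-8, 0, 0, 0], [0, -8, -8, -10], [0, -8, -10, -10], [0, -10, -10, -10]].
Applying the same elementary operations to the rows and columns of H produces a congruent diagonal matrix with entries -8, -8, -2, 5/2.
So there are 1 positive, 3 negative pivots.
H is indefinite, so the origin is a saddle point.

saddle point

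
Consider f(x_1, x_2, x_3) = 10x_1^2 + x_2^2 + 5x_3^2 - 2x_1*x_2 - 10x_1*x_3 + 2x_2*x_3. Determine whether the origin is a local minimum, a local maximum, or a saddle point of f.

local minimum

The Hessian at the origin is H = [[20, -2, -10], [-2, 2, 2], [-10, 2, 10]].
Congruent diagonalization of H (simultaneous row and column reduction) yields pivots 20, 9/5, 40/9.
That gives 3 positive pivots.
H is positive definite, so the origin is a strict local minimum.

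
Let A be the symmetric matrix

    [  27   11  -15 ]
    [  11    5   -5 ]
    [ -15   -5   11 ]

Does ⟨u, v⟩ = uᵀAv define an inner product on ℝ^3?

Congruent diagonalization of A (simultaneous row and column reduction) yields pivots 27, 14/27, 2/7.
So there are 3 positive pivots.
Hence Q is positive definite.
⟨·,·⟩ is an inner product exactly when A is positive definite.

yes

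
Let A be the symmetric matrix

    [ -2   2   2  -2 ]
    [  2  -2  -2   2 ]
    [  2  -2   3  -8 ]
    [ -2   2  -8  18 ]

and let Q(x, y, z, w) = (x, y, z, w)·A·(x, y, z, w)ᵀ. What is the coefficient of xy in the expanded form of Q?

4

The coefficient of xy is A[1,2] + A[2,1] = 2·2 = 4.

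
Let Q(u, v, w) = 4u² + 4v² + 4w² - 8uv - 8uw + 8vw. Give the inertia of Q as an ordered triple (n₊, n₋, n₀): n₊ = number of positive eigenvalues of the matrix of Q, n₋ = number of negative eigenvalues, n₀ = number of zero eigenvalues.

(1, 0, 2)

The associated matrix is A = [[4, -4, -4], [-4, 4, 4], [-4, 4, 4]].
Row-reducing A symmetrically gives the diagonal entries 4, 0, 0.
So there are 1 positive, 2 zero pivots.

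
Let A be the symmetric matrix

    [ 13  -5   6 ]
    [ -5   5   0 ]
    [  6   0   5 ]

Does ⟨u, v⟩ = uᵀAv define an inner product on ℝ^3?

Leading principal minors: Δ_1 = 13, Δ_2 = 40, Δ_3 = 20.
All leading principal minors are positive, so by Sylvester's criterion Q is positive definite.
⟨·,·⟩ is an inner product exactly when A is positive definite.

yes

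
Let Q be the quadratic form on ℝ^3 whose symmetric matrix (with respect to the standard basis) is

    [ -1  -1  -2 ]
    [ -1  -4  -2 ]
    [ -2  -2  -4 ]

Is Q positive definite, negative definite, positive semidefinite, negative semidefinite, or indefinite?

Applying the same elementary operations to the rows and columns of A produces a congruent diagonal matrix with entries -1, -3, 0.
That gives 2 negative, 1 zero pivots.
Hence Q is negative semidefinite.

negative semidefinite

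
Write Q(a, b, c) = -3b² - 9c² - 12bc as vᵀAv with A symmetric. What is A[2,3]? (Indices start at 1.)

The coefficient of b·c in Q is -12. For a symmetric A this equals A[2,3] + A[3,2] = 2·A[2,3].
So A[2,3] = -12/2 = -6.

-6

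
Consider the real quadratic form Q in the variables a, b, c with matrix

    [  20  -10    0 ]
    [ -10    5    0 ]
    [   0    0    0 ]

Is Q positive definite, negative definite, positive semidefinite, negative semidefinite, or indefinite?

Row-reducing A symmetrically gives the diagonal entries 20, 0, 0.
So there are 1 positive, 2 zero pivots.
Hence Q is positive semidefinite.

positive semidefinite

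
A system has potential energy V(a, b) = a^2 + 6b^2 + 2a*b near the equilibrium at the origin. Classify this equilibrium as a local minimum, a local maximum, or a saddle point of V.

The Hessian at the origin is H = [[2, 2], [2, 12]].
det H = 2·12 − (2)² = 20 > 0 and H[1,1] = 2 > 0, so H is positive definite.
Therefore the origin is a local minimum.

local minimum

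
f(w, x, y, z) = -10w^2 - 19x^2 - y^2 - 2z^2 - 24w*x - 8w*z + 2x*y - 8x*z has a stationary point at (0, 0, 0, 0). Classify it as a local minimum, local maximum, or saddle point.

local maximum

The Hessian at the origin is H = [[-20, -24, 0, -8], [-24, -38, 2, -8], [0, 2, -2, 0], [-8, -8, 0, -4]].
Applying the same elementary operations to the rows and columns of H produces a congruent diagonal matrix with entries -20, -46/5, -36/23, -4/9.
Counting signs: 4 negative.
H is negative definite, so the origin is a strict local maximum.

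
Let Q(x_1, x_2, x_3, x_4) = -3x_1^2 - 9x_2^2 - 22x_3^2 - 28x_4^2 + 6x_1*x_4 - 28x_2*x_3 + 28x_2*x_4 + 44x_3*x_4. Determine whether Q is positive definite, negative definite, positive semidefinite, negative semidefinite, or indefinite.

negative definite

The associated matrix is A = [[-3, 0, 0, 3], [0, -9, -14, 14], [0, -14, -22, 22], [3, 14, 22, -28]].
Symmetric row and column elimination reduces A to a congruent diagonal form with pivots -3, -9, -2/9, -3.
Counting signs: 4 negative.
Hence Q is negative definite.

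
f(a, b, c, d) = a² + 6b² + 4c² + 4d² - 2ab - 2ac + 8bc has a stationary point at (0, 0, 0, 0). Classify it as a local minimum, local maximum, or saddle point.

The Hessian at the origin is H = [[2, -2, -2, 0], [-2, 12, 8, 0], [-2, 8, 8, 0], [0, 0, 0, 8]].
Congruent diagonalization of H (simultaneous row and column reduction) yields pivots 2, 10, 12/5, 8.
That gives 4 positive pivots.
H is positive definite, so the origin is a strict local minimum.

local minimum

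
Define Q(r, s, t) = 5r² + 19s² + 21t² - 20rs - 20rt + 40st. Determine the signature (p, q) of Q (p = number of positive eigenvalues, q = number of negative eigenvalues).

Write A = [[5, -10, -10], [-10, 19, 20], [-10, 20, 21]].
Symmetric row and column elimination reduces A to a congruent diagonal form with pivots 5, -1, 1.
So there are 2 positive, 1 negative pivots.

(2, 1)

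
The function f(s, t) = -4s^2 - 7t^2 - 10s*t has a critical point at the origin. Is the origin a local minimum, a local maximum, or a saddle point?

local maximum

The Hessian at the origin is H = [[-8, -10], [-10, -14]].
det H = -8·-14 − (-10)² = 12 > 0 and H[1,1] = -8 < 0, so H is negative definite.
Therefore the origin is a local maximum.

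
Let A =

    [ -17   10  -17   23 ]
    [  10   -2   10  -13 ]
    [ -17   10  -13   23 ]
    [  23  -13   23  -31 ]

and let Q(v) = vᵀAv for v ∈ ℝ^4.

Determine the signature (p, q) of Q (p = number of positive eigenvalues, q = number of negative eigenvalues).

(3, 1)

Congruent diagonalization of A (simultaneous row and column reduction) yields pivots -17, 66/17, 4, 1/22.
Counting signs: 3 positive, 1 negative.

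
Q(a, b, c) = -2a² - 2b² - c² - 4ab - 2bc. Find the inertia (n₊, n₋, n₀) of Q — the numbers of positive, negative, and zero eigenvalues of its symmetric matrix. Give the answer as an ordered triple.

The symmetric matrix is A = [[-2, -2, 0], [-2, -2, -1], [0, -1, -1]].
By Sylvester's law of inertia any congruent diagonalization of A has 1 positive, 2 negative and 0 zero entries.

(1, 2, 0)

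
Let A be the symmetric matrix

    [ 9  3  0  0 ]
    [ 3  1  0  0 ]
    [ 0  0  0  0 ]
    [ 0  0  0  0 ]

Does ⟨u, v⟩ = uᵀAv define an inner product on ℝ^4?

Applying the same elementary operations to the rows and columns of A produces a congruent diagonal matrix with entries 9, 0, 0, 0.
That gives 1 positive, 3 zero pivots.
Hence Q is positive semidefinite.
⟨·,·⟩ is an inner product exactly when A is positive definite.

no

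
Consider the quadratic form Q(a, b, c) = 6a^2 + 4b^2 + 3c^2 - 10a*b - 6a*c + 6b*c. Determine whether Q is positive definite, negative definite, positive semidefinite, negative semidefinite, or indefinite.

indefinite

The associated matrix is A = [[6, -5, -3], [-5, 4, 3], [-3, 3, 3]].
Congruent diagonalization of A (simultaneous row and column reduction) yields pivots 6, -1/6, 3.
So there are 2 positive, 1 negative pivots.
Hence Q is indefinite.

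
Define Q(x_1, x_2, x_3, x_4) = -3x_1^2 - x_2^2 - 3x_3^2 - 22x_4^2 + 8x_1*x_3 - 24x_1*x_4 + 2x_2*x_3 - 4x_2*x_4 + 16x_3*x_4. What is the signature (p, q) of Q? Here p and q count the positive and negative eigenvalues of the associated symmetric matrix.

(1, 2)

The associated matrix is A = [[-3, 0, 4, -12], [0, -1, 1, -2], [4, 1, -3, 8], [-12, -2, 8, -22]].
Applying the same elementary operations to the rows and columns of A produces a congruent diagonal matrix with entries -3, -1, 10/3, 0.
That gives 1 positive, 2 negative, 1 zero pivots.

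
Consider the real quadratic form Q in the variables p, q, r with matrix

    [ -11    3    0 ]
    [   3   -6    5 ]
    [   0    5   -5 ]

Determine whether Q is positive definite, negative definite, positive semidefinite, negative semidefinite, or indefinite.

An LDLᵀ factorisation of A has diagonal entries -11, -57/11, -10/57.
So there are 3 negative pivots.
Hence Q is negative definite.

negative definite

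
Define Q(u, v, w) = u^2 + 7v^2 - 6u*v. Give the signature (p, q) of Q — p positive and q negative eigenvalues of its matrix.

Write A = [[1, -3, 0], [-3, 7, 0], [0, 0, 0]].
Symmetric row and column elimination reduces A to a congruent diagonal form with pivots 1, -2, 0.
So there are 1 positive, 1 negative, 1 zero pivots.

(1, 1)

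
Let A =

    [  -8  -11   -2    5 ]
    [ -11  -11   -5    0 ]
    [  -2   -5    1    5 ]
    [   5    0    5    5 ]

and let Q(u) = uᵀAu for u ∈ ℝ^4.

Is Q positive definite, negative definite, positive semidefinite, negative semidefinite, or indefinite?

indefinite

Row-reducing A symmetrically gives the diagonal entries -8, 33/8, 3/11, -10/3.
So there are 2 positive, 2 negative pivots.
Hence Q is indefinite.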